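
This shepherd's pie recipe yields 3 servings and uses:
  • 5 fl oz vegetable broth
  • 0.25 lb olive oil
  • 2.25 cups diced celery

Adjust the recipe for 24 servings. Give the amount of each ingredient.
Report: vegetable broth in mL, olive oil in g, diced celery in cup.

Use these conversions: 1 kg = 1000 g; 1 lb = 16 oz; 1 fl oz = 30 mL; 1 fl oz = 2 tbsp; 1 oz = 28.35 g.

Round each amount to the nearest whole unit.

Scaling factor: 24/3 = 8.
vegetable broth: 5 fl oz × 8 × 30 mL/fl oz = 1200 mL
olive oil: 0.25 lb × 8 × 16 oz/lb × 28.35 g/oz ≈ 907 g
diced celery: 2.25 cup × 8 = 18 cup

vegetable broth: 1200 mL; olive oil: 907 g; diced celery: 18 cup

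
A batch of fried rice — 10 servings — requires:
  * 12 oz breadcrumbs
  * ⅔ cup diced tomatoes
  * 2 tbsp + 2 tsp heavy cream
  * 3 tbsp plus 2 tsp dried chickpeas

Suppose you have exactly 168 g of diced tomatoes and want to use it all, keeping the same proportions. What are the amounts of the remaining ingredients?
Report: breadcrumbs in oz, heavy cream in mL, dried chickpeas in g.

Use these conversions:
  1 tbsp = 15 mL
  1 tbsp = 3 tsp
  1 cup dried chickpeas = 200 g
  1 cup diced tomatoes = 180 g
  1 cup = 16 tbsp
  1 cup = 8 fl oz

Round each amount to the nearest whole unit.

breadcrumbs: 17 oz; heavy cream: 56 mL; dried chickpeas: 64 g

The original recipe has 120 g of diced tomatoes, so the scaling factor is 168 ÷ 120 = 7/5 = 1.4.
breadcrumbs: 12 oz × 7/5 ≈ 17 oz
heavy cream: (2 tbsp + 2 tsp = 8/3 tbsp) × 7/5 × 15 mL/tbsp = 56 mL
dried chickpeas: (3 tbsp + 2 tsp = 11/3 tbsp) × 7/5 ÷ 16 tbsp/cup × 200 g/cup ≈ 64 g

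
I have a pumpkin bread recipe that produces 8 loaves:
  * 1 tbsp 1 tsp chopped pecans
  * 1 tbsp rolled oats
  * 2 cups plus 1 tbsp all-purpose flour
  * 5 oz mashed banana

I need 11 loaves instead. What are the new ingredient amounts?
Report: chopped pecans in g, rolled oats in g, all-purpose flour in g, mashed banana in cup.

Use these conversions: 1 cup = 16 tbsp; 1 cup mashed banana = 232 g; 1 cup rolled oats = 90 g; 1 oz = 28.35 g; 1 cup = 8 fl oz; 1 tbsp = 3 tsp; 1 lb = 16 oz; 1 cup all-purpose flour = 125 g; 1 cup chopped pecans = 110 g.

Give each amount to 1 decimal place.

chopped pecans: 12.6 g; rolled oats: 7.7 g; all-purpose flour: 354.5 g; mashed banana: 0.8 cup

Scaling factor: 11/8 = 1.375.
chopped pecans: (1 tbsp + 1 tsp = 4/3 tbsp) × 11/8 ÷ 16 tbsp/cup × 110 g/cup ≈ 12.6 g
rolled oats: 1 tbsp × 11/8 ÷ 16 tbsp/cup × 90 g/cup ≈ 7.7 g
all-purpose flour: (2 cup + 1 tbsp = 2.0625 cup) × 11/8 × 125 g/cup ≈ 354.5 g
mashed banana: 5 oz × 11/8 × 28.35 g/oz ÷ 232 g/cup ≈ 0.8 cup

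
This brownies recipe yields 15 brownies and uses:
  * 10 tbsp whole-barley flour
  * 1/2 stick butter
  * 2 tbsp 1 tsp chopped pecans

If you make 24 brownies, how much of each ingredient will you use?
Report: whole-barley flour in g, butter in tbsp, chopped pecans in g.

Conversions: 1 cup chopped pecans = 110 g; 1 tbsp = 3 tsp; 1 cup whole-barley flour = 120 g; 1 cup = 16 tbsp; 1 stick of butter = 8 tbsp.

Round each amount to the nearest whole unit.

whole-barley flour: 120 g; butter: 6 tbsp; chopped pecans: 26 g

Scaling factor: 24/15 = 8/5 = 1.6.
whole-barley flour: 10 tbsp × 8/5 ÷ 16 tbsp/cup × 120 g/cup = 120 g
butter: 0.5 stick × 8/5 × 8 tbsp/stick ≈ 6 tbsp
chopped pecans: (2 tbsp + 1 tsp = 7/3 tbsp) × 8/5 ÷ 16 tbsp/cup × 110 g/cup ≈ 26 g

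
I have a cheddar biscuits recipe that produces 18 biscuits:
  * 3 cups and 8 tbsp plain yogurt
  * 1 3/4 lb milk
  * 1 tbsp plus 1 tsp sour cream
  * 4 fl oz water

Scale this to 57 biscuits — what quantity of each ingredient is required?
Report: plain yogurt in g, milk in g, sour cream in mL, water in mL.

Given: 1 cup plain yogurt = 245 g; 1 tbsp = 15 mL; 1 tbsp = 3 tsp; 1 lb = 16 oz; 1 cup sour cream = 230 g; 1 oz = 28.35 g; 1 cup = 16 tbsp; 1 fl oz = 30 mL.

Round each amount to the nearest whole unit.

plain yogurt: 2715 g; milk: 2514 g; sour cream: 63 mL; water: 380 mL

Scaling factor: 57/18 = 19/6.
plain yogurt: (3 cup + 8 tbsp = 3.5 cup) × 19/6 × 245 g/cup ≈ 2715 g
milk: 1.75 lb × 19/6 × 16 oz/lb × 28.35 g/oz ≈ 2514 g
sour cream: (1 tbsp + 1 tsp = 4/3 tbsp) × 19/6 × 15 mL/tbsp ≈ 63 mL
water: 4 fl oz × 19/6 × 30 mL/fl oz = 380 mL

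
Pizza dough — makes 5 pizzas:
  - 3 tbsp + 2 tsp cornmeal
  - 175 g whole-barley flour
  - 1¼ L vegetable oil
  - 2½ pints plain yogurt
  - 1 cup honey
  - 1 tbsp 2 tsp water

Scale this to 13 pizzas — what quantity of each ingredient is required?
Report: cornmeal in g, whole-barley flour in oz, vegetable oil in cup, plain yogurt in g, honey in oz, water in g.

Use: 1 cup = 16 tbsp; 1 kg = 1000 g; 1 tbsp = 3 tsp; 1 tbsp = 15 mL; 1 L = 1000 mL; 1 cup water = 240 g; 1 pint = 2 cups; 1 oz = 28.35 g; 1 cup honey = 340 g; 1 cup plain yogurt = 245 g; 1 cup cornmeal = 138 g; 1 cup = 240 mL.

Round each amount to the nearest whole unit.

cornmeal: 82 g; whole-barley flour: 16 oz; vegetable oil: 14 cup; plain yogurt: 3185 g; honey: 31 oz; water: 65 g

Scaling factor: 13/5 = 2.6.
cornmeal: (3 tbsp + 2 tsp = 11/3 tbsp) × 13/5 ÷ 16 tbsp/cup × 138 g/cup ≈ 82 g
whole-barley flour: 175 g × 13/5 ÷ 28.35 g/oz ≈ 16 oz
vegetable oil: 1.25 L × 13/5 × 1000 mL/L ÷ 240 mL/cup ≈ 14 cup
plain yogurt: 2.5 pint × 13/5 × 2 cup/pint × 245 g/cup = 3185 g
honey: 1 cup × 13/5 × 340 g/cup ÷ 28.35 g/oz ≈ 31 oz
water: (1 tbsp + 2 tsp = 5/3 tbsp) × 13/5 ÷ 16 tbsp/cup × 240 g/cup = 65 g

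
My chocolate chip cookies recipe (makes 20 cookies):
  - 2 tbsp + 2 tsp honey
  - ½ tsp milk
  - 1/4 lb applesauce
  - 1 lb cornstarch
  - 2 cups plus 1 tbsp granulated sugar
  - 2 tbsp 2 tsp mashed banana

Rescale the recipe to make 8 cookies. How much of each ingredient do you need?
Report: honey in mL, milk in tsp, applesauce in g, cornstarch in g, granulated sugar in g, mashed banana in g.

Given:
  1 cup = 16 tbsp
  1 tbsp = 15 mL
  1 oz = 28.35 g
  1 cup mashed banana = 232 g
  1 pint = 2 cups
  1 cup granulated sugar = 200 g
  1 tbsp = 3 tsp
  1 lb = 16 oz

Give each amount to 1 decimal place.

Scaling factor: 8/20 = 2/5 = 0.4.
honey: (2 tbsp + 2 tsp = 8/3 tbsp) × 2/5 × 15 mL/tbsp = 16.0 mL
milk: 0.5 tsp × 2/5 = 0.2 tsp
applesauce: 0.25 lb × 2/5 × 16 oz/lb × 28.35 g/oz ≈ 45.4 g
cornstarch: 1 lb × 2/5 × 16 oz/lb × 28.35 g/oz ≈ 181.4 g
granulated sugar: (2 cup + 1 tbsp = 2.0625 cup) × 2/5 × 200 g/cup = 165.0 g
mashed banana: (2 tbsp + 2 tsp = 8/3 tbsp) × 2/5 ÷ 16 tbsp/cup × 232 g/cup ≈ 15.5 g

honey: 16.0 mL; milk: 0.2 tsp; applesauce: 45.4 g; cornstarch: 181.4 g; granulated sugar: 165.0 g; mashed banana: 15.5 g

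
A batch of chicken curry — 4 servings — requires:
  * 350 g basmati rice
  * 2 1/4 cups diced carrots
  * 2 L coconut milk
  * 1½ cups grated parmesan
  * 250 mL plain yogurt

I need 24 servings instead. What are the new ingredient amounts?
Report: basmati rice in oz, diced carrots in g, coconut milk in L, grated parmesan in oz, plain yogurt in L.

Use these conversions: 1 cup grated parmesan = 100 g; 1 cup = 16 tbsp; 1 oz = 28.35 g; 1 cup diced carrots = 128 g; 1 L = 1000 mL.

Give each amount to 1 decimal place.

basmati rice: 74.1 oz; diced carrots: 1728.0 g; coconut milk: 12.0 L; grated parmesan: 31.7 oz; plain yogurt: 1.5 L

Scaling factor: 24/4 = 6.
basmati rice: 350 g × 6 ÷ 28.35 g/oz ≈ 74.1 oz
diced carrots: 2.25 cup × 6 × 128 g/cup = 1728.0 g
coconut milk: 2 L × 6 = 12.0 L
grated parmesan: 1.5 cup × 6 × 100 g/cup ÷ 28.35 g/oz ≈ 31.7 oz
plain yogurt: 250 mL × 6 ÷ 1000 mL/L = 1.5 L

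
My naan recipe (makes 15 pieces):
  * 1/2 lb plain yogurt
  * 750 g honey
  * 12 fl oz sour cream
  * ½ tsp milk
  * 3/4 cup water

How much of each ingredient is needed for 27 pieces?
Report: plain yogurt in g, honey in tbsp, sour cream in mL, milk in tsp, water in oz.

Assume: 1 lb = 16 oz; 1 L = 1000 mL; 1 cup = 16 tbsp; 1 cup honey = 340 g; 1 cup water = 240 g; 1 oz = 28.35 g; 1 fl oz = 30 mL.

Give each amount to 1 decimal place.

Scaling factor: 27/15 = 9/5 = 1.8.
plain yogurt: 0.5 lb × 9/5 × 16 oz/lb × 28.35 g/oz ≈ 408.2 g
honey: 750 g × 9/5 ÷ 340 g/cup × 16 tbsp/cup ≈ 63.5 tbsp
sour cream: 12 fl oz × 9/5 × 30 mL/fl oz = 648.0 mL
milk: 0.5 tsp × 9/5 = 0.9 tsp
water: 0.75 cup × 9/5 × 240 g/cup ÷ 28.35 g/oz ≈ 11.4 oz

plain yogurt: 408.2 g; honey: 63.5 tbsp; sour cream: 648.0 mL; milk: 0.9 tsp; water: 11.4 oz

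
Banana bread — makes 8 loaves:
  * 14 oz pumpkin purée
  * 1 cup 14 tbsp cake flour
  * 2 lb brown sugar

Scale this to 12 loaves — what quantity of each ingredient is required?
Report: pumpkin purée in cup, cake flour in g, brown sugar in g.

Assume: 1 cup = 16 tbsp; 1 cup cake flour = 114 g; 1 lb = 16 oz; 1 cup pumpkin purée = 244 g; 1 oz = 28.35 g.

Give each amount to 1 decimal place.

pumpkin purée: 2.4 cup; cake flour: 320.6 g; brown sugar: 1360.8 g

Scaling factor: 12/8 = 3/2 = 1.5.
pumpkin purée: 14 oz × 3/2 × 28.35 g/oz ÷ 244 g/cup ≈ 2.4 cup
cake flour: (1 cup + 14 tbsp = 1.875 cup) × 3/2 × 114 g/cup ≈ 320.6 g
brown sugar: 2 lb × 3/2 × 16 oz/lb × 28.35 g/oz = 1360.8 g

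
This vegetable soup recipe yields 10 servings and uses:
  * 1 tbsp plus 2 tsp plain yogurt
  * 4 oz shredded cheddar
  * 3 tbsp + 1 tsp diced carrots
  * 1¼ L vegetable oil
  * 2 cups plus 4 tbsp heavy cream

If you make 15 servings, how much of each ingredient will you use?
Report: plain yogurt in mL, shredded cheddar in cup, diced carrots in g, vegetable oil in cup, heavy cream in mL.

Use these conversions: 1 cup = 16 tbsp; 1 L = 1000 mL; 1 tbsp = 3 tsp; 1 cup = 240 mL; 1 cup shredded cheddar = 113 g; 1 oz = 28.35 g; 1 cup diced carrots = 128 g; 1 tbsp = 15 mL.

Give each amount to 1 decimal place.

plain yogurt: 37.5 mL; shredded cheddar: 1.5 cup; diced carrots: 40.0 g; vegetable oil: 7.8 cup; heavy cream: 810.0 mL

Scaling factor: 15/10 = 3/2 = 1.5.
plain yogurt: (1 tbsp + 2 tsp = 5/3 tbsp) × 3/2 × 15 mL/tbsp = 37.5 mL
shredded cheddar: 4 oz × 3/2 × 28.35 g/oz ÷ 113 g/cup ≈ 1.5 cup
diced carrots: (3 tbsp + 1 tsp = 10/3 tbsp) × 3/2 ÷ 16 tbsp/cup × 128 g/cup = 40.0 g
vegetable oil: 1.25 L × 3/2 × 1000 mL/L ÷ 240 mL/cup ≈ 7.8 cup
heavy cream: (2 cup + 4 tbsp = 2.25 cup) × 3/2 × 240 mL/cup = 810.0 mL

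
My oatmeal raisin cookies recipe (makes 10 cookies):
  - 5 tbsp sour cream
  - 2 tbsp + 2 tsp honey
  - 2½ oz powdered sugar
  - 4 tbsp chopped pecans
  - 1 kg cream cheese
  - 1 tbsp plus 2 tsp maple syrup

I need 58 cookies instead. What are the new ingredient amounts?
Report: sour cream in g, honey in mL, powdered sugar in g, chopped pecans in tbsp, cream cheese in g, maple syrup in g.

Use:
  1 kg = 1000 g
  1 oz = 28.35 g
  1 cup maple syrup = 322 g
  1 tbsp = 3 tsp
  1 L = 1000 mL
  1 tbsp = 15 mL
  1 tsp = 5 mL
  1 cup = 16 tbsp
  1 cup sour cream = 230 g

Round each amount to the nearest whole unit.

Scaling factor: 58/10 = 29/5 = 5.8.
sour cream: 5 tbsp × 29/5 ÷ 16 tbsp/cup × 230 g/cup ≈ 417 g
honey: (2 tbsp + 2 tsp = 8/3 tbsp) × 29/5 × 15 mL/tbsp = 232 mL
powdered sugar: 2.5 oz × 29/5 × 28.35 g/oz ≈ 411 g
chopped pecans: 4 tbsp × 29/5 ≈ 23 tbsp
cream cheese: 1 kg × 29/5 × 1000 g/kg = 5800 g
maple syrup: (1 tbsp + 2 tsp = 5/3 tbsp) × 29/5 ÷ 16 tbsp/cup × 322 g/cup ≈ 195 g

sour cream: 417 g; honey: 232 mL; powdered sugar: 411 g; chopped pecans: 23 tbsp; cream cheese: 5800 g; maple syrup: 195 g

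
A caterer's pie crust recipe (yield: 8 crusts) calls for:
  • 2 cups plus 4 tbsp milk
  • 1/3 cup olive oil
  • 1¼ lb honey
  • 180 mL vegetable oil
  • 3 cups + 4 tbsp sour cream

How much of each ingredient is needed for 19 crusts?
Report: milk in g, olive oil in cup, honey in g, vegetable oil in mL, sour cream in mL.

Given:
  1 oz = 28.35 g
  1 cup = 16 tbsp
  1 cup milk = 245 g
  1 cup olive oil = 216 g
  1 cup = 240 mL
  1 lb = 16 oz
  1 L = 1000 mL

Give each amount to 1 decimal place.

Scaling factor: 19/8 = 2.375.
milk: (2 cup + 4 tbsp = 2.25 cup) × 19/8 × 245 g/cup ≈ 1309.2 g
olive oil: 1/3 cup × 19/8 ≈ 0.8 cup
honey: 1.25 lb × 19/8 × 16 oz/lb × 28.35 g/oz ≈ 1346.6 g
vegetable oil: 180 mL × 19/8 = 427.5 mL
sour cream: (3 cup + 4 tbsp = 3.25 cup) × 19/8 × 240 mL/cup = 1852.5 mL

milk: 1309.2 g; olive oil: 0.8 cup; honey: 1346.6 g; vegetable oil: 427.5 mL; sour cream: 1852.5 mL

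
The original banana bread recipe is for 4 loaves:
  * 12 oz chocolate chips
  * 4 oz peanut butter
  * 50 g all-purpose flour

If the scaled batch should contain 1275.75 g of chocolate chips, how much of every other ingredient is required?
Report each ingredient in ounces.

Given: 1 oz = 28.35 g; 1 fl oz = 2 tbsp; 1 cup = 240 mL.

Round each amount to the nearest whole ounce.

The original recipe has 340.2 g of chocolate chips, so the scaling factor is 1275.75 ÷ 340.2 = 15/4 = 3.75.
peanut butter: 4 oz × 15/4 = 15 oz
all-purpose flour: 50 g × 15/4 ÷ 28.35 g/oz ≈ 7 oz

peanut butter: 15 oz; all-purpose flour: 7 oz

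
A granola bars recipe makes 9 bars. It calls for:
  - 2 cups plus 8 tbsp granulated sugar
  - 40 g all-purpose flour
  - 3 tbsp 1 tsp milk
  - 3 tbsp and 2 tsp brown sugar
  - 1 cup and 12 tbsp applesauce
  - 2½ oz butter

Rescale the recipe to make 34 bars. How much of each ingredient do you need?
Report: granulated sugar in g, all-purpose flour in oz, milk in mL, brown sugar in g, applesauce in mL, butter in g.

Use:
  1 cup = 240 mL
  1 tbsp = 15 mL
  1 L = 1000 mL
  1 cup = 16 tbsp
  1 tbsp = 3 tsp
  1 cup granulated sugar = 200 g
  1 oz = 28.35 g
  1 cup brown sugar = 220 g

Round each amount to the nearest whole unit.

Scaling factor: 34/9.
granulated sugar: (2 cup + 8 tbsp = 2.5 cup) × 34/9 × 200 g/cup ≈ 1889 g
all-purpose flour: 40 g × 34/9 ÷ 28.35 g/oz ≈ 5 oz
milk: (3 tbsp + 1 tsp = 10/3 tbsp) × 34/9 × 15 mL/tbsp ≈ 189 mL
brown sugar: (3 tbsp + 2 tsp = 11/3 tbsp) × 34/9 ÷ 16 tbsp/cup × 220 g/cup ≈ 190 g
applesauce: (1 cup + 12 tbsp = 1.75 cup) × 34/9 × 240 mL/cup ≈ 1587 mL
butter: 2.5 oz × 34/9 × 28.35 g/oz ≈ 268 g

granulated sugar: 1889 g; all-purpose flour: 5 oz; milk: 189 mL; brown sugar: 190 g; applesauce: 1587 mL; butter: 268 g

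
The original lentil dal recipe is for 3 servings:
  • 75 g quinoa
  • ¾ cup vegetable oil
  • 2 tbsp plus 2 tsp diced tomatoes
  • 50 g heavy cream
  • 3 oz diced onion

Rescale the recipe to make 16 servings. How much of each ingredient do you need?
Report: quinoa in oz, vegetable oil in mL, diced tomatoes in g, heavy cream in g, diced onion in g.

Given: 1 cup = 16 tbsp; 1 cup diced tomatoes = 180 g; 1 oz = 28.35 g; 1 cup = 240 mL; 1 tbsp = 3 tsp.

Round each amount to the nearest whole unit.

quinoa: 14 oz; vegetable oil: 960 mL; diced tomatoes: 160 g; heavy cream: 267 g; diced onion: 454 g

Scaling factor: 16/3.
quinoa: 75 g × 16/3 ÷ 28.35 g/oz ≈ 14 oz
vegetable oil: 0.75 cup × 16/3 × 240 mL/cup = 960 mL
diced tomatoes: (2 tbsp + 2 tsp = 8/3 tbsp) × 16/3 ÷ 16 tbsp/cup × 180 g/cup = 160 g
heavy cream: 50 g × 16/3 ≈ 267 g
diced onion: 3 oz × 16/3 × 28.35 g/oz ≈ 454 g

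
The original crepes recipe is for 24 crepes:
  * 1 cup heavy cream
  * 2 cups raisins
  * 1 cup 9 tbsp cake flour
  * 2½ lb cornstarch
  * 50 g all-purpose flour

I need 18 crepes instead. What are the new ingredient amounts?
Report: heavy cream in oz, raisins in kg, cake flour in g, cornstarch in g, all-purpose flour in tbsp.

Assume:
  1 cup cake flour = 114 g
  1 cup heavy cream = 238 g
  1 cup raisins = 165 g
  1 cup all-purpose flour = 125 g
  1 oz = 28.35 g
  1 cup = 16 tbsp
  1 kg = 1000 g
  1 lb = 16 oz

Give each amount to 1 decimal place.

Scaling factor: 18/24 = 3/4 = 0.75.
heavy cream: 1 cup × 3/4 × 238 g/cup ÷ 28.35 g/oz ≈ 6.3 oz
raisins: 2 cup × 3/4 × 165 g/cup ÷ 1000 g/kg ≈ 0.2 kg
cake flour: (1 cup + 9 tbsp = 1.5625 cup) × 3/4 × 114 g/cup ≈ 133.6 g
cornstarch: 2.5 lb × 3/4 × 16 oz/lb × 28.35 g/oz = 850.5 g
all-purpose flour: 50 g × 3/4 ÷ 125 g/cup × 16 tbsp/cup = 4.8 tbsp

heavy cream: 6.3 oz; raisins: 0.2 kg; cake flour: 133.6 g; cornstarch: 850.5 g; all-purpose flour: 4.8 tbsp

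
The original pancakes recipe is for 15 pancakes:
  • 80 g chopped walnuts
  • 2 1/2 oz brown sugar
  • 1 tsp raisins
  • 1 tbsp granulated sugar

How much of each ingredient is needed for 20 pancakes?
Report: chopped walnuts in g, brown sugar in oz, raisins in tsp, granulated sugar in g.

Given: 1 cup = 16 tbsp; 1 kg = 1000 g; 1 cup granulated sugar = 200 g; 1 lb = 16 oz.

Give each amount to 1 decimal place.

chopped walnuts: 106.7 g; brown sugar: 3.3 oz; raisins: 1.3 tsp; granulated sugar: 16.7 g

Scaling factor: 20/15 = 4/3.
chopped walnuts: 80 g × 4/3 ≈ 106.7 g
brown sugar: 2.5 oz × 4/3 ≈ 3.3 oz
raisins: 1 tsp × 4/3 ≈ 1.3 tsp
granulated sugar: 1 tbsp × 4/3 ÷ 16 tbsp/cup × 200 g/cup ≈ 16.7 g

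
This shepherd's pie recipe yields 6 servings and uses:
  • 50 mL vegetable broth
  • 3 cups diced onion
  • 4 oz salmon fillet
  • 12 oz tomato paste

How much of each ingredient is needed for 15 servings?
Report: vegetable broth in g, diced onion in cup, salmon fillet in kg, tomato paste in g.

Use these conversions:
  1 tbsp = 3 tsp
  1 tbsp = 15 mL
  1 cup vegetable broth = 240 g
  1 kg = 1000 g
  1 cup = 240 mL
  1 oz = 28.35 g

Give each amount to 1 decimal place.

Scaling factor: 15/6 = 5/2 = 2.5.
vegetable broth: 50 mL × 5/2 ÷ 240 mL/cup × 240 g/cup = 125.0 g
diced onion: 3 cup × 5/2 = 7.5 cup
salmon fillet: 4 oz × 5/2 × 28.35 g/oz ÷ 1000 g/kg ≈ 0.3 kg
tomato paste: 12 oz × 5/2 × 28.35 g/oz = 850.5 g

vegetable broth: 125.0 g; diced onion: 7.5 cup; salmon fillet: 0.3 kg; tomato paste: 850.5 g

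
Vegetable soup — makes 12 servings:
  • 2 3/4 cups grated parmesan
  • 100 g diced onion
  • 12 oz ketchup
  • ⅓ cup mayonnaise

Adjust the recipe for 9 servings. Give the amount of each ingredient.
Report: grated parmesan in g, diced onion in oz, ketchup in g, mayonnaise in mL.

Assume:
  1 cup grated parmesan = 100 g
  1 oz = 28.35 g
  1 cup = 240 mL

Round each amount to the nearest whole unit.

Scaling factor: 9/12 = 3/4 = 0.75.
grated parmesan: 2.75 cup × 3/4 × 100 g/cup ≈ 206 g
diced onion: 100 g × 3/4 ÷ 28.35 g/oz ≈ 3 oz
ketchup: 12 oz × 3/4 × 28.35 g/oz ≈ 255 g
mayonnaise: 1/3 cup × 3/4 × 240 mL/cup = 60 mL

grated parmesan: 206 g; diced onion: 3 oz; ketchup: 255 g; mayonnaise: 60 mL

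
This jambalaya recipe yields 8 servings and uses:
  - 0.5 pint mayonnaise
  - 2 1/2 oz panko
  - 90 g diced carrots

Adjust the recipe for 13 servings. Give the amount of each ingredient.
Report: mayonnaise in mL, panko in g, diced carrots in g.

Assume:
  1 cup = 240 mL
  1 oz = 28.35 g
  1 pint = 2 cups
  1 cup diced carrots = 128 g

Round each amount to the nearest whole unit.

mayonnaise: 390 mL; panko: 115 g; diced carrots: 146 g

Scaling factor: 13/8 = 1.625.
mayonnaise: 0.5 pint × 13/8 × 2 cup/pint × 240 mL/cup = 390 mL
panko: 2.5 oz × 13/8 × 28.35 g/oz ≈ 115 g
diced carrots: 90 g × 13/8 ≈ 146 g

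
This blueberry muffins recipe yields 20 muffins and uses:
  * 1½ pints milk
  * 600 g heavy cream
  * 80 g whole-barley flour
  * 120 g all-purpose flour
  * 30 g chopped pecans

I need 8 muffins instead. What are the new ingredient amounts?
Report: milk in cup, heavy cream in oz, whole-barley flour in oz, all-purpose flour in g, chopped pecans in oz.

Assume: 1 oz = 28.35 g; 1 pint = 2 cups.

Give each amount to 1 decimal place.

Scaling factor: 8/20 = 2/5 = 0.4.
milk: 1.5 pint × 2/5 × 2 cup/pint = 1.2 cup
heavy cream: 600 g × 2/5 ÷ 28.35 g/oz ≈ 8.5 oz
whole-barley flour: 80 g × 2/5 ÷ 28.35 g/oz ≈ 1.1 oz
all-purpose flour: 120 g × 2/5 = 48.0 g
chopped pecans: 30 g × 2/5 ÷ 28.35 g/oz ≈ 0.4 oz

milk: 1.2 cup; heavy cream: 8.5 oz; whole-barley flour: 1.1 oz; all-purpose flour: 48.0 g; chopped pecans: 0.4 oz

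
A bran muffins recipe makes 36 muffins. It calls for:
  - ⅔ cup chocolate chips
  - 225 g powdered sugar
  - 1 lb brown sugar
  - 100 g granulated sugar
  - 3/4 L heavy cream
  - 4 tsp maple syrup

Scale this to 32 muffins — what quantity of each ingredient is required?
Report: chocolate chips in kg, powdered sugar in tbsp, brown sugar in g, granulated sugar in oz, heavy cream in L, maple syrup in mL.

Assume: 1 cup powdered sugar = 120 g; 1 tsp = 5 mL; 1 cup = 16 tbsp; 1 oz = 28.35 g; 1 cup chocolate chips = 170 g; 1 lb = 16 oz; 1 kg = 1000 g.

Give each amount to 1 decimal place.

chocolate chips: 0.1 kg; powdered sugar: 26.7 tbsp; brown sugar: 403.2 g; granulated sugar: 3.1 oz; heavy cream: 0.7 L; maple syrup: 17.8 mL

Scaling factor: 32/36 = 8/9.
chocolate chips: 2/3 cup × 8/9 × 170 g/cup ÷ 1000 g/kg ≈ 0.1 kg
powdered sugar: 225 g × 8/9 ÷ 120 g/cup × 16 tbsp/cup ≈ 26.7 tbsp
brown sugar: 1 lb × 8/9 × 16 oz/lb × 28.35 g/oz = 403.2 g
granulated sugar: 100 g × 8/9 ÷ 28.35 g/oz ≈ 3.1 oz
heavy cream: 0.75 L × 8/9 ≈ 0.7 L
maple syrup: 4 tsp × 8/9 × 5 mL/tsp ≈ 17.8 mL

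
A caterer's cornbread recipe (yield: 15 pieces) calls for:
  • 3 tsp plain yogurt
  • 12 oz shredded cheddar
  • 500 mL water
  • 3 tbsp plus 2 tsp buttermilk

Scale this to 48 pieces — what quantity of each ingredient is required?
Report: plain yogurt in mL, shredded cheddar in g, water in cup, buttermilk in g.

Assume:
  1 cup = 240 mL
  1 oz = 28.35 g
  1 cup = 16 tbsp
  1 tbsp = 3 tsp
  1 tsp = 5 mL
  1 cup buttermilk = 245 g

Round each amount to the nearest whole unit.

plain yogurt: 48 mL; shredded cheddar: 1089 g; water: 7 cup; buttermilk: 180 g

Scaling factor: 48/15 = 16/5 = 3.2.
plain yogurt: 3 tsp × 16/5 × 5 mL/tsp = 48 mL
shredded cheddar: 12 oz × 16/5 × 28.35 g/oz ≈ 1089 g
water: 500 mL × 16/5 ÷ 240 mL/cup ≈ 7 cup
buttermilk: (3 tbsp + 2 tsp = 11/3 tbsp) × 16/5 ÷ 16 tbsp/cup × 245 g/cup ≈ 180 g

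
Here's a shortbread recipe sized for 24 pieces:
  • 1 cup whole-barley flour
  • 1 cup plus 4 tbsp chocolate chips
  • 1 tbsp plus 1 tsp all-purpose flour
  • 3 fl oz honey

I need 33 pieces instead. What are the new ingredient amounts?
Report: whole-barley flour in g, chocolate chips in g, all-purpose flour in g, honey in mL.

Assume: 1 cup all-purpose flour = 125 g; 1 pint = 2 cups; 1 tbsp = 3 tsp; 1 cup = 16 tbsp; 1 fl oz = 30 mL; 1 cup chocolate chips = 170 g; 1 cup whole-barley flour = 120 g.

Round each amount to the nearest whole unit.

Scaling factor: 33/24 = 11/8 = 1.375.
whole-barley flour: 1 cup × 11/8 × 120 g/cup = 165 g
chocolate chips: (1 cup + 4 tbsp = 1.25 cup) × 11/8 × 170 g/cup ≈ 292 g
all-purpose flour: (1 tbsp + 1 tsp = 4/3 tbsp) × 11/8 ÷ 16 tbsp/cup × 125 g/cup ≈ 14 g
honey: 3 fl oz × 11/8 × 30 mL/fl oz ≈ 124 mL

whole-barley flour: 165 g; chocolate chips: 292 g; all-purpose flour: 14 g; honey: 124 mL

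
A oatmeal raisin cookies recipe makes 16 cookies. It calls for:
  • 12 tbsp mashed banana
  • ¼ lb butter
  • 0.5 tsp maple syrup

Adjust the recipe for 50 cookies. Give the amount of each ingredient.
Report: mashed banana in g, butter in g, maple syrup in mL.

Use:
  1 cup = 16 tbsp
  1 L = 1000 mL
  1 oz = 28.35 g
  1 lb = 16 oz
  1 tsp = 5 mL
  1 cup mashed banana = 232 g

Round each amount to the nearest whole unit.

mashed banana: 544 g; butter: 354 g; maple syrup: 8 mL

Scaling factor: 50/16 = 25/8 = 3.125.
mashed banana: 12 tbsp × 25/8 ÷ 16 tbsp/cup × 232 g/cup ≈ 544 g
butter: 0.25 lb × 25/8 × 16 oz/lb × 28.35 g/oz ≈ 354 g
maple syrup: 0.5 tsp × 25/8 × 5 mL/tsp ≈ 8 mL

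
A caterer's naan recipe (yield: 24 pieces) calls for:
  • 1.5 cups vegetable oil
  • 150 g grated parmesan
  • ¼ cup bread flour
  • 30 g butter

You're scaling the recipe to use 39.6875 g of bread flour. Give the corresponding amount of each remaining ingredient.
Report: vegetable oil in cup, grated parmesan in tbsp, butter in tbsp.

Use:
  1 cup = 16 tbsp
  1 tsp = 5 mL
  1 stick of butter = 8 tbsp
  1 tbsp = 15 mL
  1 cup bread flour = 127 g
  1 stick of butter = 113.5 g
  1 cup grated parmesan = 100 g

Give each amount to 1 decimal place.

vegetable oil: 1.9 cup; grated parmesan: 30.0 tbsp; butter: 2.6 tbsp

The original recipe has 31.75 g of bread flour, so the scaling factor is 39.6875 ÷ 31.75 = 5/4 = 1.25.
vegetable oil: 1.5 cup × 5/4 ≈ 1.9 cup
grated parmesan: 150 g × 5/4 ÷ 100 g/cup × 16 tbsp/cup = 30.0 tbsp
butter: 30 g × 5/4 ÷ 113.5 g/stick × 8 tbsp/stick ≈ 2.6 tbsp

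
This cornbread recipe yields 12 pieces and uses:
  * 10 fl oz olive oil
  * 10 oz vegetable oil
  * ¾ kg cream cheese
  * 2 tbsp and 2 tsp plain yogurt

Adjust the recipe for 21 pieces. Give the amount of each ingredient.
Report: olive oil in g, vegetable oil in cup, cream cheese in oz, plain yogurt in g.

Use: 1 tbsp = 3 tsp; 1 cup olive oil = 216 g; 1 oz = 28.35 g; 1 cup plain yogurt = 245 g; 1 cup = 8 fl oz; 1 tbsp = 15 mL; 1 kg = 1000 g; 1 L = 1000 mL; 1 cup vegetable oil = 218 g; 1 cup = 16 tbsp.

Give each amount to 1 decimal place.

Scaling factor: 21/12 = 7/4 = 1.75.
olive oil: 10 fl oz × 7/4 ÷ 8 fl oz/cup × 216 g/cup = 472.5 g
vegetable oil: 10 oz × 7/4 × 28.35 g/oz ÷ 218 g/cup ≈ 2.3 cup
cream cheese: 0.75 kg × 7/4 × 1000 g/kg ÷ 28.35 g/oz ≈ 46.3 oz
plain yogurt: (2 tbsp + 2 tsp = 8/3 tbsp) × 7/4 ÷ 16 tbsp/cup × 245 g/cup ≈ 71.5 g

olive oil: 472.5 g; vegetable oil: 2.3 cup; cream cheese: 46.3 oz; plain yogurt: 71.5 g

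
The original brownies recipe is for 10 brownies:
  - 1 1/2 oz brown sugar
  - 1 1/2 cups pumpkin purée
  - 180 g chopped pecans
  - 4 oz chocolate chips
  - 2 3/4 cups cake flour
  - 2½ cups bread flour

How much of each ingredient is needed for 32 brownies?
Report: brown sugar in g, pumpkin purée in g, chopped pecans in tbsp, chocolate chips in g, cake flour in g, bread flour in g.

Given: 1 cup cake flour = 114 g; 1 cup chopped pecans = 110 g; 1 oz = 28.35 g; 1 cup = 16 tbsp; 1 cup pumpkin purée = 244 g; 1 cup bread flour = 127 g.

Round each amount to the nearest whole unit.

Scaling factor: 32/10 = 16/5 = 3.2.
brown sugar: 1.5 oz × 16/5 × 28.35 g/oz ≈ 136 g
pumpkin purée: 1.5 cup × 16/5 × 244 g/cup ≈ 1171 g
chopped pecans: 180 g × 16/5 ÷ 110 g/cup × 16 tbsp/cup ≈ 84 tbsp
chocolate chips: 4 oz × 16/5 × 28.35 g/oz ≈ 363 g
cake flour: 2.75 cup × 16/5 × 114 g/cup ≈ 1003 g
bread flour: 2.5 cup × 16/5 × 127 g/cup = 1016 g

brown sugar: 136 g; pumpkin purée: 1171 g; chopped pecans: 84 tbsp; chocolate chips: 363 g; cake flour: 1003 g; bread flour: 1016 g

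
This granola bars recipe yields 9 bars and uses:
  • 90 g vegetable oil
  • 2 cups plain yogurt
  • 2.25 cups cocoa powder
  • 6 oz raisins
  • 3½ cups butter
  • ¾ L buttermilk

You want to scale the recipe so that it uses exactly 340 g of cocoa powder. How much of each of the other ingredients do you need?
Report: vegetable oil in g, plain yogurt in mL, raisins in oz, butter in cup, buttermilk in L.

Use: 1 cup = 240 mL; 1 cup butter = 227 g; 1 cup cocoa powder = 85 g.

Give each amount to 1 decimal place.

The original recipe has 191.25 g of cocoa powder, so the scaling factor is 340 ÷ 191.25 = 16/9.
vegetable oil: 90 g × 16/9 = 160.0 g
plain yogurt: 2 cup × 16/9 × 240 mL/cup ≈ 853.3 mL
raisins: 6 oz × 16/9 ≈ 10.7 oz
butter: 3.5 cup × 16/9 ≈ 6.2 cup
buttermilk: 0.75 L × 16/9 ≈ 1.3 L

vegetable oil: 160.0 g; plain yogurt: 853.3 mL; raisins: 10.7 oz; butter: 6.2 cup; buttermilk: 1.3 L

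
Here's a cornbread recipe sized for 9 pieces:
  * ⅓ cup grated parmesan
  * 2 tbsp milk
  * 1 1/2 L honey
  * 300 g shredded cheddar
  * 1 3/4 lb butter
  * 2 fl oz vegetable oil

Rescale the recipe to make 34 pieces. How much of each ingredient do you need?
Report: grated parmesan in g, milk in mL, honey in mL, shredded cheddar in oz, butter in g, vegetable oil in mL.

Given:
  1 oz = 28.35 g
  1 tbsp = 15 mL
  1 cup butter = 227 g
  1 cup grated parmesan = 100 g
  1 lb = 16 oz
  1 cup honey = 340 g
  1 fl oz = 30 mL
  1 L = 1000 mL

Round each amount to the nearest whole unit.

grated parmesan: 126 g; milk: 113 mL; honey: 5667 mL; shredded cheddar: 40 oz; butter: 2999 g; vegetable oil: 227 mL

Scaling factor: 34/9.
grated parmesan: 1/3 cup × 34/9 × 100 g/cup ≈ 126 g
milk: 2 tbsp × 34/9 × 15 mL/tbsp ≈ 113 mL
honey: 1.5 L × 34/9 × 1000 mL/L ≈ 5667 mL
shredded cheddar: 300 g × 34/9 ÷ 28.35 g/oz ≈ 40 oz
butter: 1.75 lb × 34/9 × 16 oz/lb × 28.35 g/oz ≈ 2999 g
vegetable oil: 2 fl oz × 34/9 × 30 mL/fl oz ≈ 227 mL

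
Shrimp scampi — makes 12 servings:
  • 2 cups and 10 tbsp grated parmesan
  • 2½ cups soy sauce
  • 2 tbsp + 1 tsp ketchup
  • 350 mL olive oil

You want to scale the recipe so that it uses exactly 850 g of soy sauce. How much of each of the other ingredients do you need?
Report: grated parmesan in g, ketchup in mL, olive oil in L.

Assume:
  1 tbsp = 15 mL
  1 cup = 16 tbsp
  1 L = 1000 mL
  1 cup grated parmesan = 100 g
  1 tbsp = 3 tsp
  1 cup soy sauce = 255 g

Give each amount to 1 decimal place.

grated parmesan: 350.0 g; ketchup: 46.7 mL; olive oil: 0.5 L

The original recipe has 637.5 g of soy sauce, so the scaling factor is 850 ÷ 637.5 = 4/3.
grated parmesan: (2 cup + 10 tbsp = 2.625 cup) × 4/3 × 100 g/cup = 350.0 g
ketchup: (2 tbsp + 1 tsp = 7/3 tbsp) × 4/3 × 15 mL/tbsp ≈ 46.7 mL
olive oil: 350 mL × 4/3 ÷ 1000 mL/L ≈ 0.5 L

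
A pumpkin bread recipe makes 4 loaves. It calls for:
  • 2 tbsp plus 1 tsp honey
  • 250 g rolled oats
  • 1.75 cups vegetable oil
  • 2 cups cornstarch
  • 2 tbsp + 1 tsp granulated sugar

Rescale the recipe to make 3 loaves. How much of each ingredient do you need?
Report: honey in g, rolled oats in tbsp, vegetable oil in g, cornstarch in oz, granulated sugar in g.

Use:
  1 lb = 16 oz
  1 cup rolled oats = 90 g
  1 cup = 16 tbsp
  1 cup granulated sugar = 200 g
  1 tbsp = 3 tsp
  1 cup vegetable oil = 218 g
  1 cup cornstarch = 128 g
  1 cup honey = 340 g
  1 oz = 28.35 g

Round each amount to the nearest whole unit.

honey: 37 g; rolled oats: 33 tbsp; vegetable oil: 286 g; cornstarch: 7 oz; granulated sugar: 22 g

Scaling factor: 3/4 = 0.75.
honey: (2 tbsp + 1 tsp = 7/3 tbsp) × 3/4 ÷ 16 tbsp/cup × 340 g/cup ≈ 37 g
rolled oats: 250 g × 3/4 ÷ 90 g/cup × 16 tbsp/cup ≈ 33 tbsp
vegetable oil: 1.75 cup × 3/4 × 218 g/cup ≈ 286 g
cornstarch: 2 cup × 3/4 × 128 g/cup ÷ 28.35 g/oz ≈ 7 oz
granulated sugar: (2 tbsp + 1 tsp = 7/3 tbsp) × 3/4 ÷ 16 tbsp/cup × 200 g/cup ≈ 22 g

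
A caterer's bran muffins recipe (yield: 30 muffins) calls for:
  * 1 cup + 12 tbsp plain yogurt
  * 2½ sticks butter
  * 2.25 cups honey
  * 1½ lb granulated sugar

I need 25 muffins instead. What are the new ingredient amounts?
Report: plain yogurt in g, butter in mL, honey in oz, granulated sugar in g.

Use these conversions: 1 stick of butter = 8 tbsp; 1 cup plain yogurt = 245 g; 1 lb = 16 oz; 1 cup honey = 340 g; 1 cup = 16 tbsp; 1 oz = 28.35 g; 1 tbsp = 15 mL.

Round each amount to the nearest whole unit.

plain yogurt: 357 g; butter: 250 mL; honey: 22 oz; granulated sugar: 567 g

Scaling factor: 25/30 = 5/6.
plain yogurt: (1 cup + 12 tbsp = 1.75 cup) × 5/6 × 245 g/cup ≈ 357 g
butter: 2.5 stick × 5/6 × 8 tbsp/stick × 15 mL/tbsp = 250 mL
honey: 2.25 cup × 5/6 × 340 g/cup ÷ 28.35 g/oz ≈ 22 oz
granulated sugar: 1.5 lb × 5/6 × 16 oz/lb × 28.35 g/oz = 567 g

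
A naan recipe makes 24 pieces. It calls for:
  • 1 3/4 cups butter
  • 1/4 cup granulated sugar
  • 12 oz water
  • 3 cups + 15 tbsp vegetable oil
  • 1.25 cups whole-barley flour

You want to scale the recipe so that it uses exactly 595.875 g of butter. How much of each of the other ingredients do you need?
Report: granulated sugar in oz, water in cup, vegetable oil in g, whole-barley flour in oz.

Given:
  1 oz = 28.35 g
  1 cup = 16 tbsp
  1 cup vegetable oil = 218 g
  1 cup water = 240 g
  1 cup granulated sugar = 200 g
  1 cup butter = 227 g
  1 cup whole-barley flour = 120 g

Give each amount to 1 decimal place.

granulated sugar: 2.6 oz; water: 2.1 cup; vegetable oil: 1287.6 g; whole-barley flour: 7.9 oz

The original recipe has 397.25 g of butter, so the scaling factor is 595.875 ÷ 397.25 = 3/2 = 1.5.
granulated sugar: 0.25 cup × 3/2 × 200 g/cup ÷ 28.35 g/oz ≈ 2.6 oz
water: 12 oz × 3/2 × 28.35 g/oz ÷ 240 g/cup ≈ 2.1 cup
vegetable oil: (3 cup + 15 tbsp = 3.9375 cup) × 3/2 × 218 g/cup ≈ 1287.6 g
whole-barley flour: 1.25 cup × 3/2 × 120 g/cup ÷ 28.35 g/oz ≈ 7.9 oz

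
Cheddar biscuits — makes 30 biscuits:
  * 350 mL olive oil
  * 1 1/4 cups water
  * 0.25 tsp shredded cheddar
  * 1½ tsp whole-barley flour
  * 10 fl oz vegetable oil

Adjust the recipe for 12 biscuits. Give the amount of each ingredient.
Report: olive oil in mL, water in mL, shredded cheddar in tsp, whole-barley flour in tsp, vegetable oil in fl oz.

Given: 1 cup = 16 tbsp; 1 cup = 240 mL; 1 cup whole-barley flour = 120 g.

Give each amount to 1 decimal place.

olive oil: 140.0 mL; water: 120.0 mL; shredded cheddar: 0.1 tsp; whole-barley flour: 0.6 tsp; vegetable oil: 4.0 fl oz

Scaling factor: 12/30 = 2/5 = 0.4.
olive oil: 350 mL × 2/5 = 140.0 mL
water: 1.25 cup × 2/5 × 240 mL/cup = 120.0 mL
shredded cheddar: 0.25 tsp × 2/5 = 0.1 tsp
whole-barley flour: 1.5 tsp × 2/5 = 0.6 tsp
vegetable oil: 10 fl oz × 2/5 = 4.0 fl oz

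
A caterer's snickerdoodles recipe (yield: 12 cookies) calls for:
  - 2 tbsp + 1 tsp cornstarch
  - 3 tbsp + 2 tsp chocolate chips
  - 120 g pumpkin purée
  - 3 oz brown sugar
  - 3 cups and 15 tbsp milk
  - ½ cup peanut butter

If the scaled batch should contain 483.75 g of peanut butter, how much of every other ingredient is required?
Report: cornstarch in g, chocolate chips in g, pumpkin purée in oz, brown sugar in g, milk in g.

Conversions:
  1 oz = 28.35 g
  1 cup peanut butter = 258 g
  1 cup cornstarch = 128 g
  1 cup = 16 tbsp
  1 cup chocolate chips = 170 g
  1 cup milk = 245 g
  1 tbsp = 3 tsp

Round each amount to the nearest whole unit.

cornstarch: 70 g; chocolate chips: 146 g; pumpkin purée: 16 oz; brown sugar: 319 g; milk: 3618 g

The original recipe has 129 g of peanut butter, so the scaling factor is 483.75 ÷ 129 = 15/4 = 3.75.
cornstarch: (2 tbsp + 1 tsp = 7/3 tbsp) × 15/4 ÷ 16 tbsp/cup × 128 g/cup = 70 g
chocolate chips: (3 tbsp + 2 tsp = 11/3 tbsp) × 15/4 ÷ 16 tbsp/cup × 170 g/cup ≈ 146 g
pumpkin purée: 120 g × 15/4 ÷ 28.35 g/oz ≈ 16 oz
brown sugar: 3 oz × 15/4 × 28.35 g/oz ≈ 319 g
milk: (3 cup + 15 tbsp = 3.9375 cup) × 15/4 × 245 g/cup ≈ 3618 g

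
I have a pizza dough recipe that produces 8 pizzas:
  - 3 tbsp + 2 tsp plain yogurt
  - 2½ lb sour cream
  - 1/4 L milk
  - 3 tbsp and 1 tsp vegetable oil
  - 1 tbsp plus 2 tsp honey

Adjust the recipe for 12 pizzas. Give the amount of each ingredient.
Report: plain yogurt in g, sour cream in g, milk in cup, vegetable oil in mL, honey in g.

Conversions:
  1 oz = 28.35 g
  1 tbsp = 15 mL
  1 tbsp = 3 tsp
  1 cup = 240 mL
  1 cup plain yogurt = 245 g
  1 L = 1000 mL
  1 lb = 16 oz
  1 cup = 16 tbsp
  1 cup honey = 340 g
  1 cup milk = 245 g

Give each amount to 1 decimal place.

plain yogurt: 84.2 g; sour cream: 1701.0 g; milk: 1.6 cup; vegetable oil: 75.0 mL; honey: 53.1 g

Scaling factor: 12/8 = 3/2 = 1.5.
plain yogurt: (3 tbsp + 2 tsp = 11/3 tbsp) × 3/2 ÷ 16 tbsp/cup × 245 g/cup ≈ 84.2 g
sour cream: 2.5 lb × 3/2 × 16 oz/lb × 28.35 g/oz = 1701.0 g
milk: 0.25 L × 3/2 × 1000 mL/L ÷ 240 mL/cup ≈ 1.6 cup
vegetable oil: (3 tbsp + 1 tsp = 10/3 tbsp) × 3/2 × 15 mL/tbsp = 75.0 mL
honey: (1 tbsp + 2 tsp = 5/3 tbsp) × 3/2 ÷ 16 tbsp/cup × 340 g/cup ≈ 53.1 g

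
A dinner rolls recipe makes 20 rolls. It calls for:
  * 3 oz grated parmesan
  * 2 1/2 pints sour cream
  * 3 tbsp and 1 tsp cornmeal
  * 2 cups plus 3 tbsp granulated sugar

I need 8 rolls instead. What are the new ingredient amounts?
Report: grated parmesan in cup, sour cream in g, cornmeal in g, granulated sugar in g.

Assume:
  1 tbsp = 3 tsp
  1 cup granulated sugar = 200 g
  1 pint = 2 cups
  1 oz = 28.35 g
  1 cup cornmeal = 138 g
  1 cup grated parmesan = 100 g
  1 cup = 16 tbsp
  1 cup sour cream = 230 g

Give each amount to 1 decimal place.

grated parmesan: 0.3 cup; sour cream: 460.0 g; cornmeal: 11.5 g; granulated sugar: 175.0 g

Scaling factor: 8/20 = 2/5 = 0.4.
grated parmesan: 3 oz × 2/5 × 28.35 g/oz ÷ 100 g/cup ≈ 0.3 cup
sour cream: 2.5 pint × 2/5 × 2 cup/pint × 230 g/cup = 460.0 g
cornmeal: (3 tbsp + 1 tsp = 10/3 tbsp) × 2/5 ÷ 16 tbsp/cup × 138 g/cup = 11.5 g
granulated sugar: (2 cup + 3 tbsp = 2.1875 cup) × 2/5 × 200 g/cup = 175.0 g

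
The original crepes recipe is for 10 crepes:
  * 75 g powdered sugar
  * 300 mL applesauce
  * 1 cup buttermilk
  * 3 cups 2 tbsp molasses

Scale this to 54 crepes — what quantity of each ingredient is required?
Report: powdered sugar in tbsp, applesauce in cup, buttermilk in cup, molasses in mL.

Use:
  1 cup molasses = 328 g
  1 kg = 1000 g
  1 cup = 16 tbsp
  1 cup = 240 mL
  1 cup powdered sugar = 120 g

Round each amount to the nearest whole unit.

powdered sugar: 54 tbsp; applesauce: 7 cup; buttermilk: 5 cup; molasses: 4050 mL

Scaling factor: 54/10 = 27/5 = 5.4.
powdered sugar: 75 g × 27/5 ÷ 120 g/cup × 16 tbsp/cup = 54 tbsp
applesauce: 300 mL × 27/5 ÷ 240 mL/cup ≈ 7 cup
buttermilk: 1 cup × 27/5 ≈ 5 cup
molasses: (3 cup + 2 tbsp = 3.125 cup) × 27/5 × 240 mL/cup = 4050 mL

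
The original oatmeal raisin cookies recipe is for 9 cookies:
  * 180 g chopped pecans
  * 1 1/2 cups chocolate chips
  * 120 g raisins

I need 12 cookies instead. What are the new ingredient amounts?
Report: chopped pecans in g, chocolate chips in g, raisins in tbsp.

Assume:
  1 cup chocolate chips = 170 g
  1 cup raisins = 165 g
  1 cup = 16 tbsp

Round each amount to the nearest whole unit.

chopped pecans: 240 g; chocolate chips: 340 g; raisins: 16 tbsp

Scaling factor: 12/9 = 4/3.
chopped pecans: 180 g × 4/3 = 240 g
chocolate chips: 1.5 cup × 4/3 × 170 g/cup = 340 g
raisins: 120 g × 4/3 ÷ 165 g/cup × 16 tbsp/cup ≈ 16 tbsp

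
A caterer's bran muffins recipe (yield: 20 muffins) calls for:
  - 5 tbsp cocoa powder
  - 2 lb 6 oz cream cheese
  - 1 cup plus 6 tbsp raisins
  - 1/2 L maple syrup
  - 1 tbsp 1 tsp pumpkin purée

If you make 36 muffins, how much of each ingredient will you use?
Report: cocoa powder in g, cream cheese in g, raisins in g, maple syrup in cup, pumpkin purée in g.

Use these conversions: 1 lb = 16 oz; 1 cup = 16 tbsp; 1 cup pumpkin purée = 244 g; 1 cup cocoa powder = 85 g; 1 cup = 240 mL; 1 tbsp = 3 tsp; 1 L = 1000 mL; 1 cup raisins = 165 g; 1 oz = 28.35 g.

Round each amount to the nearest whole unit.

cocoa powder: 48 g; cream cheese: 1939 g; raisins: 408 g; maple syrup: 4 cup; pumpkin purée: 37 g

Scaling factor: 36/20 = 9/5 = 1.8.
cocoa powder: 5 tbsp × 9/5 ÷ 16 tbsp/cup × 85 g/cup ≈ 48 g
cream cheese: (2 lb + 6 oz = 2.375 lb) × 9/5 × 16 oz/lb × 28.35 g/oz ≈ 1939 g
raisins: (1 cup + 6 tbsp = 1.375 cup) × 9/5 × 165 g/cup ≈ 408 g
maple syrup: 0.5 L × 9/5 × 1000 mL/L ÷ 240 mL/cup ≈ 4 cup
pumpkin purée: (1 tbsp + 1 tsp = 4/3 tbsp) × 9/5 ÷ 16 tbsp/cup × 244 g/cup ≈ 37 g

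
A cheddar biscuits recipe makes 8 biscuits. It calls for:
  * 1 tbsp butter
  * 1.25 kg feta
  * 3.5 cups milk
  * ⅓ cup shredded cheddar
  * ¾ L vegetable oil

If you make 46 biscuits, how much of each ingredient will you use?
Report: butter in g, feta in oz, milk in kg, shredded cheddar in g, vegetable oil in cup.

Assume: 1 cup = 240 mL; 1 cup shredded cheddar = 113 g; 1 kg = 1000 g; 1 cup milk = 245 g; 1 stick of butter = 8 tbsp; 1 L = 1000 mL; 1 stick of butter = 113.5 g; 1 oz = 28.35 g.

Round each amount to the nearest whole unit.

Scaling factor: 46/8 = 23/4 = 5.75.
butter: 1 tbsp × 23/4 ÷ 8 tbsp/stick × 113.5 g/stick ≈ 82 g
feta: 1.25 kg × 23/4 × 1000 g/kg ÷ 28.35 g/oz ≈ 254 oz
milk: 3.5 cup × 23/4 × 245 g/cup ÷ 1000 g/kg ≈ 5 kg
shredded cheddar: 1/3 cup × 23/4 × 113 g/cup ≈ 217 g
vegetable oil: 0.75 L × 23/4 × 1000 mL/L ÷ 240 mL/cup ≈ 18 cup

butter: 82 g; feta: 254 oz; milk: 5 kg; shredded cheddar: 217 g; vegetable oil: 18 cup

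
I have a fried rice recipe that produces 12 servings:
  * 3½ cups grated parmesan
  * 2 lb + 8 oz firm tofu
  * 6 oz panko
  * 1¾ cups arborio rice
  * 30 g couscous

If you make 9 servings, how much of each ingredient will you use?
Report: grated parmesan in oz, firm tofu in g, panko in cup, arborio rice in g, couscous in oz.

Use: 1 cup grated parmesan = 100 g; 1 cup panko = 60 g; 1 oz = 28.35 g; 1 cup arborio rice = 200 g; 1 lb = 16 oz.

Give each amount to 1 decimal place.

Scaling factor: 9/12 = 3/4 = 0.75.
grated parmesan: 3.5 cup × 3/4 × 100 g/cup ÷ 28.35 g/oz ≈ 9.3 oz
firm tofu: (2 lb + 8 oz = 2.5 lb) × 3/4 × 16 oz/lb × 28.35 g/oz = 850.5 g
panko: 6 oz × 3/4 × 28.35 g/oz ÷ 60 g/cup ≈ 2.1 cup
arborio rice: 1.75 cup × 3/4 × 200 g/cup = 262.5 g
couscous: 30 g × 3/4 ÷ 28.35 g/oz ≈ 0.8 oz

grated parmesan: 9.3 oz; firm tofu: 850.5 g; panko: 2.1 cup; arborio rice: 262.5 g; couscous: 0.8 oz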